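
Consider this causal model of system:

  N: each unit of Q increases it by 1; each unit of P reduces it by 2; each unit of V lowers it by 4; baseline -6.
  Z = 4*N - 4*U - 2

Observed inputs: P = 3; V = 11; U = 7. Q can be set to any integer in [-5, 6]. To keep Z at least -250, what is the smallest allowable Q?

Substituting into the N equation gives N = Q - 56.
Substituting into the Z equation gives Z = 4*Q - 254.
Require 4*Q - 254 ≥ -250, so Q ≥ 1.
The smallest integer in [-5, 6] satisfying this is 1.

Q = 1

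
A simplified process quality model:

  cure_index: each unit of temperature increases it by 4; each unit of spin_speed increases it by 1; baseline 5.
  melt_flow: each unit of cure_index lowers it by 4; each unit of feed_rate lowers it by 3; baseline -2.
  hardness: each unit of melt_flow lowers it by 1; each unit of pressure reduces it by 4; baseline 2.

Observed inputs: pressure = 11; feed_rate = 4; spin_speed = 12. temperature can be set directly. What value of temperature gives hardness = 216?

Substituting into the cure_index equation gives cure_index = 4*temperature + 17.
Substituting into the melt_flow equation gives melt_flow = -16*temperature - 82.
Substituting into the hardness equation gives hardness = 16*temperature + 40.
Solve 16*temperature + 40 = 216: temperature = (216 - 40) / 16 = 11.

temperature = 11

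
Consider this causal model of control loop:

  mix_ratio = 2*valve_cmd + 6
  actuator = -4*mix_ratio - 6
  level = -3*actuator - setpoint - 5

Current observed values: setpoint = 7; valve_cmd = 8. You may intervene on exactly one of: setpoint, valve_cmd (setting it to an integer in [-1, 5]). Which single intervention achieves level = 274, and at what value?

Intervening on setpoint: with other inputs at their observed values, level = -setpoint + 277. Solving for 274 gives setpoint = 3, within [-1, 5].
Intervening on valve_cmd: level = 24*valve_cmd + 78. Reaching 274 requires valve_cmd = 49/6, not an integer.

set setpoint = 3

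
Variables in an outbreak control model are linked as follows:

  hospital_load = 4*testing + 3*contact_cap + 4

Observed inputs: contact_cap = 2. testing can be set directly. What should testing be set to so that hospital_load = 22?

Substituting into the hospital_load equation gives hospital_load = 4*testing + 10.
Solve 4*testing + 10 = 22: testing = (22 - 10) / 4 = 3.

testing = 3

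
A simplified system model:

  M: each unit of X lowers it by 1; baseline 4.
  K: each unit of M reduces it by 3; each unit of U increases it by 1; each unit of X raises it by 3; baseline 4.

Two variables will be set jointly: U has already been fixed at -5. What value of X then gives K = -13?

With U held at -5:
Substituting into the K equation gives K = 6*X - 13.
Solve 6*X - 13 = -13: X = (-13 + 13) / 6 = 0.

X = 0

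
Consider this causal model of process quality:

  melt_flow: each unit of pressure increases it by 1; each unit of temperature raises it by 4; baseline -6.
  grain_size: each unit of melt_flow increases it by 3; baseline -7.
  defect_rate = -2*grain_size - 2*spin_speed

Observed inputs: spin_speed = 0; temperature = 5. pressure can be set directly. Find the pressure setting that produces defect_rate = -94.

Substituting into the melt_flow equation gives melt_flow = pressure + 14.
So grain_size = 3*pressure + 35.
This gives defect_rate = -6*pressure - 70.
Solve -6*pressure - 70 = -94: pressure = (-94 + 70) / -6 = 4.

pressure = 4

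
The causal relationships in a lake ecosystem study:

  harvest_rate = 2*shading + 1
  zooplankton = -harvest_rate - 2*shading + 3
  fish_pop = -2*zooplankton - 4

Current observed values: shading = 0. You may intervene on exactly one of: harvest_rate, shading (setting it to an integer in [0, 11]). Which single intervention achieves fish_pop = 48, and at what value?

Intervening on harvest_rate: fish_pop = 2*harvest_rate - 10. Reaching 48 requires harvest_rate = 29, outside [0, 11].
Intervening on shading: with other inputs at their observed values, fish_pop = 8*shading - 8. Solving for 48 gives shading = 7, within [0, 11].

set shading = 7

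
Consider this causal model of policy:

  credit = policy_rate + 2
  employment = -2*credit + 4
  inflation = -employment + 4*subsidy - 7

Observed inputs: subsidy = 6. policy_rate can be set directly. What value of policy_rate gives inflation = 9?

Substituting into the employment equation gives employment = -2*policy_rate.
Substituting into the inflation equation gives inflation = 2*policy_rate + 17.
Solve 2*policy_rate + 17 = 9: policy_rate = (9 - 17) / 2 = -4.

policy_rate = -4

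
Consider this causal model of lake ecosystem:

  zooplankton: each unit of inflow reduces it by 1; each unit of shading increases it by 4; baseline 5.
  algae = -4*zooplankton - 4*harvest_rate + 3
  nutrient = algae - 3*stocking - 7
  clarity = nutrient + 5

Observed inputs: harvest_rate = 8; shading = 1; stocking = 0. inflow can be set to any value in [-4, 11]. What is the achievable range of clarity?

Substituting into the zooplankton equation gives zooplankton = -inflow + 9.
This gives algae = 4*inflow - 65.
This gives nutrient = 4*inflow - 72.
Substituting into the clarity equation gives clarity = 4*inflow - 67.
Linear in inflow, so extremes are at the endpoints: inflow = -4 gives clarity = -83; inflow = 11 gives clarity = -23.

-83 to -23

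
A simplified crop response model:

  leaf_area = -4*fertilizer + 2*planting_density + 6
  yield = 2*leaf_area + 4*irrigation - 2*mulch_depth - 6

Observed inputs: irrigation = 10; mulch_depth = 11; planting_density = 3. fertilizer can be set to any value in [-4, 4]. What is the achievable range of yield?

4 to 68

Substituting into the leaf_area equation gives leaf_area = -4*fertilizer + 12.
Substituting into the yield equation gives yield = -8*fertilizer + 36.
Linear in fertilizer, so extremes are at the endpoints: fertilizer = -4 gives yield = 68; fertilizer = 4 gives yield = 4.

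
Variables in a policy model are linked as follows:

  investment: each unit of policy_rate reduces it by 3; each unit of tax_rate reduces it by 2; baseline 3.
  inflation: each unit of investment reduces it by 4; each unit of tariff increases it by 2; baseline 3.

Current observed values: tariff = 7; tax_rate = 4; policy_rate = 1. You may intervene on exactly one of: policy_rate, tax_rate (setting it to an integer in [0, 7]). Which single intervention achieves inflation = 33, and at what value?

set tax_rate = 2

Intervening on policy_rate: inflation = 12*policy_rate + 37. Reaching 33 requires policy_rate = -1/3, not an integer.
Intervening on tax_rate: with other inputs at their observed values, inflation = 8*tax_rate + 17. Solving for 33 gives tax_rate = 2, within [0, 7].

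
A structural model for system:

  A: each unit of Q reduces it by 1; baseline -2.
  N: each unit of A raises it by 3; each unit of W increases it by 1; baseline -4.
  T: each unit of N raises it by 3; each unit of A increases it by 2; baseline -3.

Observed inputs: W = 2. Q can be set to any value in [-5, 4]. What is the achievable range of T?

Substituting into the N equation gives N = -3*Q - 8.
T becomes -11*Q - 31.
Linear in Q, so extremes are at the endpoints: Q = -5 gives T = 24; Q = 4 gives T = -75.

-75 to 24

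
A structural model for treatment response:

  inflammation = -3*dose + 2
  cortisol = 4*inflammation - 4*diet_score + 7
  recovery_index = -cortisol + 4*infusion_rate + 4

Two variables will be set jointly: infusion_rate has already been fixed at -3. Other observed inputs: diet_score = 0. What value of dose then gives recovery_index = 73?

With infusion_rate held at -3:
Substituting into the cortisol equation gives cortisol = -12*dose + 15.
Substituting into the recovery_index equation gives recovery_index = 12*dose - 23.
Solve 12*dose - 23 = 73: dose = (73 + 23) / 12 = 8.

dose = 8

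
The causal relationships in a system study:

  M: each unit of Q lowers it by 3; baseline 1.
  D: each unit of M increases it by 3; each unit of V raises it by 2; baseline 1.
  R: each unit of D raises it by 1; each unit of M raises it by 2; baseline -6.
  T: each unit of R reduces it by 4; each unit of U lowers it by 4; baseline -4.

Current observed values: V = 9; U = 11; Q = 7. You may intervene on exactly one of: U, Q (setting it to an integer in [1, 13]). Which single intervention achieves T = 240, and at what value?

Intervening on U: T = -4*U + 344. Reaching 240 requires U = 26, outside [1, 13].
Intervening on Q: with other inputs at their observed values, T = 60*Q - 120. Solving for 240 gives Q = 6, within [1, 13].

set Q = 6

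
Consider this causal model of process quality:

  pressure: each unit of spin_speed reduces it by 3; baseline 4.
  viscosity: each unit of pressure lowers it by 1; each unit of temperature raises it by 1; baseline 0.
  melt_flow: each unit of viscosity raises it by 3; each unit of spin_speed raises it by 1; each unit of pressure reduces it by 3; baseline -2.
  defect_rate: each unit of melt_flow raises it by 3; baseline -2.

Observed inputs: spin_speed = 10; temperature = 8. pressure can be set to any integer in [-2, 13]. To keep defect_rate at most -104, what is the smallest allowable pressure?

Intervening on pressure fixes its value directly, overriding its dependence on spin_speed.
Substituting into the viscosity equation gives viscosity = -pressure + 8.
So melt_flow = -6*pressure + 32.
defect_rate becomes -18*pressure + 94.
Require -18*pressure + 94 ≤ -104, so pressure ≥ 11.
The smallest integer in [-2, 13] satisfying this is 11.

pressure = 11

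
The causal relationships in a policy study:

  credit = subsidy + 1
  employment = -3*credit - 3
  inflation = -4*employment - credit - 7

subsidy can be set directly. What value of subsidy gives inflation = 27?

Substituting into the employment equation gives employment = -3*subsidy - 6.
This gives inflation = 11*subsidy + 16.
Solve 11*subsidy + 16 = 27: subsidy = (27 - 16) / 11 = 1.

subsidy = 1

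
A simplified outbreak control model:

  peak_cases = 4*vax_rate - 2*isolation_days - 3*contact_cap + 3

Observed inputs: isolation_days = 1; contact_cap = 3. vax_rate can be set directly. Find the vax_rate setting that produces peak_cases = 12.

vax_rate = 5

Substituting into the peak_cases equation gives peak_cases = 4*vax_rate - 8.
Solve 4*vax_rate - 8 = 12: vax_rate = (12 + 8) / 4 = 5.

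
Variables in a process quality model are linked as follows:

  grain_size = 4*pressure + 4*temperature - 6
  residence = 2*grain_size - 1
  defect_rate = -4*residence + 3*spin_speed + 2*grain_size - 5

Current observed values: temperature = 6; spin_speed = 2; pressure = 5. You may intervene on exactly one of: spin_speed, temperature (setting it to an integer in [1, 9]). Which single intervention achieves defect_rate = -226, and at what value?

set spin_speed = 1

Intervening on spin_speed: with other inputs at their observed values, defect_rate = 3*spin_speed - 229. Solving for -226 gives spin_speed = 1, within [1, 9].
Intervening on temperature: defect_rate = -24*temperature - 79. Reaching -226 requires temperature = 49/8, not an integer.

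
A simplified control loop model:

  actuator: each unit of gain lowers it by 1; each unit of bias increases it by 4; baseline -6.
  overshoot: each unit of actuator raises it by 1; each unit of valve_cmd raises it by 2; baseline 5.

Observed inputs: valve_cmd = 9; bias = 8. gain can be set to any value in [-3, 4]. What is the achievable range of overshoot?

45 to 52

Substituting into the actuator equation gives actuator = -gain + 26.
Substituting into the overshoot equation gives overshoot = -gain + 49.
Linear in gain, so extremes are at the endpoints: gain = -3 gives overshoot = 52; gain = 4 gives overshoot = 45.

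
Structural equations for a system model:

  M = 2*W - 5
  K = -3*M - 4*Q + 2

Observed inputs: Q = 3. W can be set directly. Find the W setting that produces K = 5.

Substituting into the K equation gives K = -6*W + 5.
Solve -6*W + 5 = 5: W = (5 - 5) / -6 = 0.

W = 0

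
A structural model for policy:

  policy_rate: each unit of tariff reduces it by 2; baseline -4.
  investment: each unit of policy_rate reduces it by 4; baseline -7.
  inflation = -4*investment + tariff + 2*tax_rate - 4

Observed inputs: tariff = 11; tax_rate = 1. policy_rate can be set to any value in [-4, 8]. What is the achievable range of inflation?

Intervening on policy_rate fixes its value directly, overriding its dependence on tariff.
Substituting into the inflation equation gives inflation = 16*policy_rate + 37.
Linear in policy_rate, so extremes are at the endpoints: policy_rate = -4 gives inflation = -27; policy_rate = 8 gives inflation = 165.

-27 to 165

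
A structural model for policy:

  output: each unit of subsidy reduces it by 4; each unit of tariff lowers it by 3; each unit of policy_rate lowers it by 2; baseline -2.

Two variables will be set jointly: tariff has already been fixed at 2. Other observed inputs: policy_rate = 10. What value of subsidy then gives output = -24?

subsidy = -1

With tariff held at 2:
Substituting into the output equation gives output = -4*subsidy - 28.
Solve -4*subsidy - 28 = -24: subsidy = (-24 + 28) / -4 = -1.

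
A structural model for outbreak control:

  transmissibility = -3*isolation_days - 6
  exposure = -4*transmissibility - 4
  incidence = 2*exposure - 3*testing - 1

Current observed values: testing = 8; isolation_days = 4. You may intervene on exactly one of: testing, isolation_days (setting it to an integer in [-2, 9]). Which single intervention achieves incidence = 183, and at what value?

Intervening on testing: incidence = -3*testing + 135. Reaching 183 requires testing = -16, outside [-2, 9].
Intervening on isolation_days: with other inputs at their observed values, incidence = 24*isolation_days + 15. Solving for 183 gives isolation_days = 7, within [-2, 9].

set isolation_days = 7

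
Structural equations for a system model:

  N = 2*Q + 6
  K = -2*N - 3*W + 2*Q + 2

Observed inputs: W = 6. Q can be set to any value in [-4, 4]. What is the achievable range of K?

Substituting into the K equation gives K = -2*Q - 28.
Linear in Q, so extremes are at the endpoints: Q = -4 gives K = -20; Q = 4 gives K = -36.

-36 to -20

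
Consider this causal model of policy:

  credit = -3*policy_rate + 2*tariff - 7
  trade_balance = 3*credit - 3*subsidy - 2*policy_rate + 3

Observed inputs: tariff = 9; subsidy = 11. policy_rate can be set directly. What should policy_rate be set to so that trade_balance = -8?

policy_rate = 1

Substituting into the credit equation gives credit = -3*policy_rate + 11.
Substituting into the trade_balance equation gives trade_balance = -11*policy_rate + 3.
Solve -11*policy_rate + 3 = -8: policy_rate = (-8 - 3) / -11 = 1.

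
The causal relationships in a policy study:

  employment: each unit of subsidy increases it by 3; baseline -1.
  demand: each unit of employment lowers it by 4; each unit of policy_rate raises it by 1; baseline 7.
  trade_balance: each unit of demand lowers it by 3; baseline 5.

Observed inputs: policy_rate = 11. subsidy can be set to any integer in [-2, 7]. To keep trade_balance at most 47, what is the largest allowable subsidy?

subsidy = 3

Substituting into the demand equation gives demand = -12*subsidy + 22.
Substituting into the trade_balance equation gives trade_balance = 36*subsidy - 61.
Require 36*subsidy - 61 ≤ 47, so subsidy ≤ 3.
The largest integer in [-2, 7] satisfying this is 3.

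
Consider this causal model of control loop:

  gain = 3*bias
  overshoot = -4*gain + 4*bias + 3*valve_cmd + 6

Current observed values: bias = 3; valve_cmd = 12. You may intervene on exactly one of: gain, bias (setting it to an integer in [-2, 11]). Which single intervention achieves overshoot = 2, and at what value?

set bias = 5

Intervening on gain: overshoot = -4*gain + 54. Reaching 2 requires gain = 13, outside [-2, 11].
Intervening on bias: with other inputs at their observed values, overshoot = -8*bias + 42. Solving for 2 gives bias = 5, within [-2, 11].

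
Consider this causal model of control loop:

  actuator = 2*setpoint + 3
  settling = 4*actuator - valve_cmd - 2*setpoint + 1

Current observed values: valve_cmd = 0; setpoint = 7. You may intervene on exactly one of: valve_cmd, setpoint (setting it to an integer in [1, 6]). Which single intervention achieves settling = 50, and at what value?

Intervening on valve_cmd: with other inputs at their observed values, settling = -valve_cmd + 55. Solving for 50 gives valve_cmd = 5, within [1, 6].
Intervening on setpoint: settling = 6*setpoint + 13. Reaching 50 requires setpoint = 37/6, not an integer.

set valve_cmd = 5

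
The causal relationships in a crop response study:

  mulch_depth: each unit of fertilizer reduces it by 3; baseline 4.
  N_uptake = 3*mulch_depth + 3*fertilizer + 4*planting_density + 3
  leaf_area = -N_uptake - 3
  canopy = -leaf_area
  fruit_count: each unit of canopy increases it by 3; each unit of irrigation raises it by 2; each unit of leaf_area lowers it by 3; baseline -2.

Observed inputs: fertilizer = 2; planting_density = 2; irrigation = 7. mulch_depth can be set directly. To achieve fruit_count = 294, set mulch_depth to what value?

mulch_depth = 9

Intervening on mulch_depth fixes its value directly, overriding its dependence on fertilizer.
Substituting into the N_uptake equation gives N_uptake = 3*mulch_depth + 17.
Substituting into the leaf_area equation gives leaf_area = -3*mulch_depth - 20.
This gives canopy = 3*mulch_depth + 20.
This gives fruit_count = 18*mulch_depth + 132.
Solve 18*mulch_depth + 132 = 294: mulch_depth = (294 - 132) / 18 = 9.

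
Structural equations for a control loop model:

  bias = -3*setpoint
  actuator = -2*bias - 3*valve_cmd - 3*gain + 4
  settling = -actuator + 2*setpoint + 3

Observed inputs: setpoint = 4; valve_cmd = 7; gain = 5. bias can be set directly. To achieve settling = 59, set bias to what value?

bias = 8

Intervening on bias fixes its value directly, overriding its dependence on setpoint.
Substituting into the actuator equation gives actuator = -2*bias - 32.
This gives settling = 2*bias + 43.
Solve 2*bias + 43 = 59: bias = (59 - 43) / 2 = 8.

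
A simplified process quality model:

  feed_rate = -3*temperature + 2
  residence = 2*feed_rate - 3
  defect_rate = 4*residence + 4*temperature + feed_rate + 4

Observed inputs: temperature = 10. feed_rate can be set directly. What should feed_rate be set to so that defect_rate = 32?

Intervening on feed_rate fixes its value directly, overriding its dependence on temperature.
Substituting into the defect_rate equation gives defect_rate = 9*feed_rate + 32.
Solve 9*feed_rate + 32 = 32: feed_rate = (32 - 32) / 9 = 0.

feed_rate = 0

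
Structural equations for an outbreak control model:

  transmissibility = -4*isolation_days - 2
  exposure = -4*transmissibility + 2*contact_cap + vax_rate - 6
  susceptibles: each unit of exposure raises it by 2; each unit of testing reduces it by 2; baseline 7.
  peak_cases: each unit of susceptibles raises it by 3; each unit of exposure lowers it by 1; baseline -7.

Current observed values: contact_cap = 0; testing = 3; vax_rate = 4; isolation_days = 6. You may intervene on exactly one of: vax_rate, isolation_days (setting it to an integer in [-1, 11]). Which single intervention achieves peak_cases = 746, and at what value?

Intervening on vax_rate: peak_cases = 5*vax_rate + 486. Reaching 746 requires vax_rate = 52, outside [-1, 11].
Intervening on isolation_days: with other inputs at their observed values, peak_cases = 80*isolation_days + 26. Solving for 746 gives isolation_days = 9, within [-1, 11].

set isolation_days = 9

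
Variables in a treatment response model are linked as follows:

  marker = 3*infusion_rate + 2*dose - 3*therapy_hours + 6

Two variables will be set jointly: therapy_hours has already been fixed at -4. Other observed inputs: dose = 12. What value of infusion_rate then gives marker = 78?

With therapy_hours held at -4:
Substituting into the marker equation gives marker = 3*infusion_rate + 42.
Solve 3*infusion_rate + 42 = 78: infusion_rate = (78 - 42) / 3 = 12.

infusion_rate = 12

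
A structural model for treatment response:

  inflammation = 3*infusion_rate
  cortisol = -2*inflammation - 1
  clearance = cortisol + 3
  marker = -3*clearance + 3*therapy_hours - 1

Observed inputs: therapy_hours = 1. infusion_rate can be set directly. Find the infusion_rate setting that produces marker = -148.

infusion_rate = -8

Substituting into the cortisol equation gives cortisol = -6*infusion_rate - 1.
So clearance = -6*infusion_rate + 2.
So marker = 18*infusion_rate - 4.
Solve 18*infusion_rate - 4 = -148: infusion_rate = (-148 + 4) / 18 = -8.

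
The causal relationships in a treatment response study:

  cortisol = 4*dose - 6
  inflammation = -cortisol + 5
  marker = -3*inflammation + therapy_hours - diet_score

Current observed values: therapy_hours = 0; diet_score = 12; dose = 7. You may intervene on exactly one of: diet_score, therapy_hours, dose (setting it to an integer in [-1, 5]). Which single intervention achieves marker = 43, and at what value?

Intervening on diet_score: marker = -diet_score + 51. Reaching 43 requires diet_score = 8, outside [-1, 5].
Intervening on therapy_hours: with other inputs at their observed values, marker = therapy_hours + 39. Solving for 43 gives therapy_hours = 4, within [-1, 5].
Intervening on dose: marker = 12*dose - 45. Reaching 43 requires dose = 22/3, not an integer.

set therapy_hours = 4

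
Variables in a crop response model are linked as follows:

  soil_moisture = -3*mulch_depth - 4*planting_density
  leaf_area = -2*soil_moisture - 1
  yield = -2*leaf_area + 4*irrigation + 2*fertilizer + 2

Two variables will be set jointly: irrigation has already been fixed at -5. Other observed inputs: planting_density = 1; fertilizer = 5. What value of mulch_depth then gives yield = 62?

With irrigation held at -5:
Substituting into the soil_moisture equation gives soil_moisture = -3*mulch_depth - 4.
Substituting into the leaf_area equation gives leaf_area = 6*mulch_depth + 7.
So yield = -12*mulch_depth - 22.
Solve -12*mulch_depth - 22 = 62: mulch_depth = (62 + 22) / -12 = -7.

mulch_depth = -7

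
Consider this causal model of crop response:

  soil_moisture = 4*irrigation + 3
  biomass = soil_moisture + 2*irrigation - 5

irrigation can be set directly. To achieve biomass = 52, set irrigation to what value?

Substituting into the biomass equation gives biomass = 6*irrigation - 2.
Solve 6*irrigation - 2 = 52: irrigation = (52 + 2) / 6 = 9.

irrigation = 9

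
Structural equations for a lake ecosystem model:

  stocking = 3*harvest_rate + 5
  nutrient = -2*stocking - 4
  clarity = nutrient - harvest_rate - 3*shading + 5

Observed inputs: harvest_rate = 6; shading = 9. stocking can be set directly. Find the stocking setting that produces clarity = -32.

stocking = 0

Intervening on stocking fixes its value directly, overriding its dependence on harvest_rate.
Substituting into the clarity equation gives clarity = -2*stocking - 32.
Solve -2*stocking - 32 = -32: stocking = (-32 + 32) / -2 = 0.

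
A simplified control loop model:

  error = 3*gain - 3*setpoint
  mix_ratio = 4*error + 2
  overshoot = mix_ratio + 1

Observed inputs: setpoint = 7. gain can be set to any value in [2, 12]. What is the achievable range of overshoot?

Substituting into the error equation gives error = 3*gain - 21.
Substituting into the mix_ratio equation gives mix_ratio = 12*gain - 82.
Substituting into the overshoot equation gives overshoot = 12*gain - 81.
Linear in gain, so extremes are at the endpoints: gain = 2 gives overshoot = -57; gain = 12 gives overshoot = 63.

-57 to 63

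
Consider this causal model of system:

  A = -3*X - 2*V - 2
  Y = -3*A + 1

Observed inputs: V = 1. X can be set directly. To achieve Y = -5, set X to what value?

X = -2

Substituting into the A equation gives A = -3*X - 4.
This gives Y = 9*X + 13.
Solve 9*X + 13 = -5: X = (-5 - 13) / 9 = -2.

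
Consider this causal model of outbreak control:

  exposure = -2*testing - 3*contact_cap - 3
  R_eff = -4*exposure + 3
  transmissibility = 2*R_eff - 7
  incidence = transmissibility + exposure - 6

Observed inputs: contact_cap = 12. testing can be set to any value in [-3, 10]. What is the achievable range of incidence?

Substituting into the exposure equation gives exposure = -2*testing - 39.
R_eff becomes 8*testing + 159.
transmissibility becomes 16*testing + 311.
Substituting into the incidence equation gives incidence = 14*testing + 266.
Linear in testing, so extremes are at the endpoints: testing = -3 gives incidence = 224; testing = 10 gives incidence = 406.

224 to 406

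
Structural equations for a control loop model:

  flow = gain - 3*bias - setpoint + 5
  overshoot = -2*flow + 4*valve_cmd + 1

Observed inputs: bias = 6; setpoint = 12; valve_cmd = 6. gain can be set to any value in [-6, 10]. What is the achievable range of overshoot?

55 to 87

Substituting into the flow equation gives flow = gain - 25.
Substituting into the overshoot equation gives overshoot = -2*gain + 75.
Linear in gain, so extremes are at the endpoints: gain = -6 gives overshoot = 87; gain = 10 gives overshoot = 55.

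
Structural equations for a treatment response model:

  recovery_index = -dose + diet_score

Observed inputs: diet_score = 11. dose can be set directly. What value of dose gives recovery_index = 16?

Substituting into the recovery_index equation gives recovery_index = -dose + 11.
Solve -dose + 11 = 16: dose = (16 - 11) / -1 = -5.

dose = -5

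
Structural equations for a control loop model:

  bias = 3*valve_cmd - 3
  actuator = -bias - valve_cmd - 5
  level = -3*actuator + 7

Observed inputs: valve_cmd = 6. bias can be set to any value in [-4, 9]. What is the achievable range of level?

28 to 67

Intervening on bias fixes its value directly, overriding its dependence on valve_cmd.
Substituting into the actuator equation gives actuator = -bias - 11.
Substituting into the level equation gives level = 3*bias + 40.
Linear in bias, so extremes are at the endpoints: bias = -4 gives level = 28; bias = 9 gives level = 67.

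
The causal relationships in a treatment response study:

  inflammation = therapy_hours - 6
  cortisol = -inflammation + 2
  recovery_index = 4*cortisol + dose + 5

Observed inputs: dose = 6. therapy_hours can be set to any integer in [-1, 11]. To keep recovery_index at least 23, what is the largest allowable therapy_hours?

therapy_hours = 5

Substituting into the cortisol equation gives cortisol = -therapy_hours + 8.
recovery_index becomes -4*therapy_hours + 43.
Require -4*therapy_hours + 43 ≥ 23, so therapy_hours ≤ 5.
The largest integer in [-1, 11] satisfying this is 5.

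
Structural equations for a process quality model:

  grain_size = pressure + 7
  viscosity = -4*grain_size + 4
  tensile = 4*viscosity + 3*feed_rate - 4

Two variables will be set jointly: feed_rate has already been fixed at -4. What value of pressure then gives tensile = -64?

With feed_rate held at -4:
Substituting into the viscosity equation gives viscosity = -4*pressure - 24.
Substituting into the tensile equation gives tensile = -16*pressure - 112.
Solve -16*pressure - 112 = -64: pressure = (-64 + 112) / -16 = -3.

pressure = -3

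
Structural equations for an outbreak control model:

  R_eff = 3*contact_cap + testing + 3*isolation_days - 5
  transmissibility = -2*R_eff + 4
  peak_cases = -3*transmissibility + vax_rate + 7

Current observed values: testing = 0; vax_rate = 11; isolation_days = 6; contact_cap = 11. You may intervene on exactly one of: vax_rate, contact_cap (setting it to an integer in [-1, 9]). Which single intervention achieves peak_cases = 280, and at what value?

set vax_rate = 9

Intervening on vax_rate: with other inputs at their observed values, peak_cases = vax_rate + 271. Solving for 280 gives vax_rate = 9, within [-1, 9].
Intervening on contact_cap: peak_cases = 18*contact_cap + 84. Reaching 280 requires contact_cap = 98/9, not an integer.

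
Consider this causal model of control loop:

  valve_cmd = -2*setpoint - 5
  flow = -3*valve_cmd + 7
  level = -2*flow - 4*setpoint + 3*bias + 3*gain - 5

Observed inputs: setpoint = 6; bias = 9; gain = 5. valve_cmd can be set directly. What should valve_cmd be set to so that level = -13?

valve_cmd = -2

Intervening on valve_cmd fixes its value directly, overriding its dependence on setpoint.
Substituting into the level equation gives level = 6*valve_cmd - 1.
Solve 6*valve_cmd - 1 = -13: valve_cmd = (-13 + 1) / 6 = -2.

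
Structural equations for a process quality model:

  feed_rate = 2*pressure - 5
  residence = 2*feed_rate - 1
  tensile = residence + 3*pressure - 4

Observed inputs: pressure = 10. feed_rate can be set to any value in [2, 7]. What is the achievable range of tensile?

29 to 39

Intervening on feed_rate fixes its value directly, overriding its dependence on pressure.
Substituting into the tensile equation gives tensile = 2*feed_rate + 25.
Linear in feed_rate, so extremes are at the endpoints: feed_rate = 2 gives tensile = 29; feed_rate = 7 gives tensile = 39.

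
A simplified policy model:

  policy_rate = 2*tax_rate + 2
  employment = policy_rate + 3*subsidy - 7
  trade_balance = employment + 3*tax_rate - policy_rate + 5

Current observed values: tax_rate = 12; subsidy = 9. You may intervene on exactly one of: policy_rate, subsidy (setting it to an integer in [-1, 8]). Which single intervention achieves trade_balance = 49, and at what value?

set subsidy = 5

Intervening on policy_rate: the paths from policy_rate to trade_balance cancel (net effect zero), leaving trade_balance = 61; 49 is unreachable this way.
Intervening on subsidy: with other inputs at their observed values, trade_balance = 3*subsidy + 34. Solving for 49 gives subsidy = 5, within [-1, 8].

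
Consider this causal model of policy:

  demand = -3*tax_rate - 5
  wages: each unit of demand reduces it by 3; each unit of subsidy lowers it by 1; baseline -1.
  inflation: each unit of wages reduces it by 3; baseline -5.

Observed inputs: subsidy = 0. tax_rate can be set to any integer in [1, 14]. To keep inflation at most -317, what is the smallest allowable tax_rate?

tax_rate = 10

Substituting into the wages equation gives wages = 9*tax_rate + 14.
Substituting into the inflation equation gives inflation = -27*tax_rate - 47.
Require -27*tax_rate - 47 ≤ -317, so tax_rate ≥ 10.
The smallest integer in [1, 14] satisfying this is 10.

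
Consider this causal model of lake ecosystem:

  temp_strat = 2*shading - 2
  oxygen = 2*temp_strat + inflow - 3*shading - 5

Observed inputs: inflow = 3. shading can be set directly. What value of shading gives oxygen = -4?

shading = 2

Substituting into the oxygen equation gives oxygen = shading - 6.
Solve shading - 6 = -4: shading = (-4 + 6) / 1 = 2.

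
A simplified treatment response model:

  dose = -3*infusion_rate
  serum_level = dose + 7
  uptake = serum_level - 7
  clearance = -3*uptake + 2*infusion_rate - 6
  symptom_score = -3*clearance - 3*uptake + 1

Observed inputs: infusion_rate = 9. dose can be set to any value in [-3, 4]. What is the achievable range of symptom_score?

Intervening on dose fixes its value directly, overriding its dependence on infusion_rate.
Substituting into the uptake equation gives uptake = dose.
Substituting into the clearance equation gives clearance = -3*dose + 12.
This gives symptom_score = 6*dose - 35.
Linear in dose, so extremes are at the endpoints: dose = -3 gives symptom_score = -53; dose = 4 gives symptom_score = -11.

-53 to -11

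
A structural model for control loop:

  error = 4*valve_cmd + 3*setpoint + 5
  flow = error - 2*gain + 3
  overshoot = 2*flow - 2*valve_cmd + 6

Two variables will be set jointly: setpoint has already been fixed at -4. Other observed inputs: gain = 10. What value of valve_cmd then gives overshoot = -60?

valve_cmd = -3

With setpoint held at -4:
Substituting into the error equation gives error = 4*valve_cmd - 7.
flow becomes 4*valve_cmd - 24.
overshoot becomes 6*valve_cmd - 42.
Solve 6*valve_cmd - 42 = -60: valve_cmd = (-60 + 42) / 6 = -3.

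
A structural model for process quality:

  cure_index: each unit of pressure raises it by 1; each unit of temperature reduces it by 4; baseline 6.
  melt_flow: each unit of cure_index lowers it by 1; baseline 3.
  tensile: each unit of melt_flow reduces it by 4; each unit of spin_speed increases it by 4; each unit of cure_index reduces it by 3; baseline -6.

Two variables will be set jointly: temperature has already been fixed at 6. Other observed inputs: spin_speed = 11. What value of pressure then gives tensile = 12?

With temperature held at 6:
Substituting into the cure_index equation gives cure_index = pressure - 18.
This gives melt_flow = -pressure + 21.
tensile becomes pressure + 8.
Solve pressure + 8 = 12: pressure = (12 - 8) / 1 = 4.

pressure = 4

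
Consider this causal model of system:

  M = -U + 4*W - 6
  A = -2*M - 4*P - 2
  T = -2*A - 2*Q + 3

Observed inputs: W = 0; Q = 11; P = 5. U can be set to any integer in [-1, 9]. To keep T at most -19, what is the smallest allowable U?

U = 5

Substituting into the M equation gives M = -U - 6.
Substituting into the A equation gives A = 2*U - 10.
Substituting into the T equation gives T = -4*U + 1.
Require -4*U + 1 ≤ -19, so U ≥ 5.
The smallest integer in [-1, 9] satisfying this is 5.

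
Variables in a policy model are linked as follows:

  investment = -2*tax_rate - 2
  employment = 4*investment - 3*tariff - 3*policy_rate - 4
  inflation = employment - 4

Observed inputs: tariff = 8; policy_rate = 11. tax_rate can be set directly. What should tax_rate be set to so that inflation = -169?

tax_rate = 12

Substituting into the employment equation gives employment = -8*tax_rate - 69.
This gives inflation = -8*tax_rate - 73.
Solve -8*tax_rate - 73 = -169: tax_rate = (-169 + 73) / -8 = 12.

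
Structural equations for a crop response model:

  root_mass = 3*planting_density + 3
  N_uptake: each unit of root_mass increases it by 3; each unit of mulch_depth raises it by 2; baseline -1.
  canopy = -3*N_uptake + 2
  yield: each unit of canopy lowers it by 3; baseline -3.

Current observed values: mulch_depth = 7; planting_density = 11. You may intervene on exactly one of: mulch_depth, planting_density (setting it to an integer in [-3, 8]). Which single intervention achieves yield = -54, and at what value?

Intervening on mulch_depth: yield = 18*mulch_depth + 954. Reaching -54 requires mulch_depth = -56, outside [-3, 8].
Intervening on planting_density: with other inputs at their observed values, yield = 81*planting_density + 189. Solving for -54 gives planting_density = -3, within [-3, 8].

set planting_density = -3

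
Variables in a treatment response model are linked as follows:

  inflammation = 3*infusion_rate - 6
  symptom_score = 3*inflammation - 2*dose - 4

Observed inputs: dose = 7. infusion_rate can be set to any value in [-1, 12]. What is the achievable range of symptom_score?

Substituting into the symptom_score equation gives symptom_score = 9*infusion_rate - 36.
Linear in infusion_rate, so extremes are at the endpoints: infusion_rate = -1 gives symptom_score = -45; infusion_rate = 12 gives symptom_score = 72.

-45 to 72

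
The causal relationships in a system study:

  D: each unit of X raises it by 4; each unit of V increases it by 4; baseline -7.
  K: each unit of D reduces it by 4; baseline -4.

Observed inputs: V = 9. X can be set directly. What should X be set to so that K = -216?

Substituting into the D equation gives D = 4*X + 29.
So K = -16*X - 120.
Solve -16*X - 120 = -216: X = (-216 + 120) / -16 = 6.

X = 6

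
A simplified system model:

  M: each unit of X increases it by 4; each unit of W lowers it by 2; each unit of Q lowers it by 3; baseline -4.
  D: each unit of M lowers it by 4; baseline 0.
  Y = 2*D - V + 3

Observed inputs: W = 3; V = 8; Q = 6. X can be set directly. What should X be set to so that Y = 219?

X = 0

Substituting into the M equation gives M = 4*X - 28.
This gives D = -16*X + 112.
This gives Y = -32*X + 219.
Solve -32*X + 219 = 219: X = (219 - 219) / -32 = 0.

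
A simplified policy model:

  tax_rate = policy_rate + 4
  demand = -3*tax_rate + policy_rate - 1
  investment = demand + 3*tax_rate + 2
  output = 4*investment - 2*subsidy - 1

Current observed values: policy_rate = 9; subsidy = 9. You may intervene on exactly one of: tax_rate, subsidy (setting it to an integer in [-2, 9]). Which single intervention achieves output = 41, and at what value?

Intervening on tax_rate: the paths from tax_rate to output cancel (net effect zero), leaving output = 21; 41 is unreachable this way.
Intervening on subsidy: with other inputs at their observed values, output = -2*subsidy + 39. Solving for 41 gives subsidy = -1, within [-2, 9].

set subsidy = -1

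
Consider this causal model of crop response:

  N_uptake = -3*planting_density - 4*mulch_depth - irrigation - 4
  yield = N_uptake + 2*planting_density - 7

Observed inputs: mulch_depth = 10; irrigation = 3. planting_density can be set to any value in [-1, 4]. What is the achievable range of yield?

-58 to -53

Substituting into the N_uptake equation gives N_uptake = -3*planting_density - 47.
Substituting into the yield equation gives yield = -planting_density - 54.
Linear in planting_density, so extremes are at the endpoints: planting_density = -1 gives yield = -53; planting_density = 4 gives yield = -58.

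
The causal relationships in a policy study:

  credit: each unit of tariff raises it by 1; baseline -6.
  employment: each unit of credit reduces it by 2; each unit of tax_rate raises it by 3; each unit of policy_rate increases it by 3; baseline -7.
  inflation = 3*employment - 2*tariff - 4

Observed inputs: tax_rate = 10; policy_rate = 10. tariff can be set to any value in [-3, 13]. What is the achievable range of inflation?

Substituting into the employment equation gives employment = -2*tariff + 65.
So inflation = -8*tariff + 191.
Linear in tariff, so extremes are at the endpoints: tariff = -3 gives inflation = 215; tariff = 13 gives inflation = 87.

87 to 215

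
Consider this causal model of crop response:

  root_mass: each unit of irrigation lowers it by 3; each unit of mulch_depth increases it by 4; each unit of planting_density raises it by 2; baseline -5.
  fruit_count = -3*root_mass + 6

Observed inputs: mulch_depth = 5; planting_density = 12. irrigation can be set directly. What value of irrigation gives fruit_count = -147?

Substituting into the root_mass equation gives root_mass = -3*irrigation + 39.
fruit_count becomes 9*irrigation - 111.
Solve 9*irrigation - 111 = -147: irrigation = (-147 + 111) / 9 = -4.

irrigation = -4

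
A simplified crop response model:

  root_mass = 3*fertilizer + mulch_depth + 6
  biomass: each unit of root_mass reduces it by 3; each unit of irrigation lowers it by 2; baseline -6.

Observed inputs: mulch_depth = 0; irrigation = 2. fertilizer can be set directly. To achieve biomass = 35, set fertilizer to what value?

fertilizer = -7

Substituting into the root_mass equation gives root_mass = 3*fertilizer + 6.
Substituting into the biomass equation gives biomass = -9*fertilizer - 28.
Solve -9*fertilizer - 28 = 35: fertilizer = (35 + 28) / -9 = -7.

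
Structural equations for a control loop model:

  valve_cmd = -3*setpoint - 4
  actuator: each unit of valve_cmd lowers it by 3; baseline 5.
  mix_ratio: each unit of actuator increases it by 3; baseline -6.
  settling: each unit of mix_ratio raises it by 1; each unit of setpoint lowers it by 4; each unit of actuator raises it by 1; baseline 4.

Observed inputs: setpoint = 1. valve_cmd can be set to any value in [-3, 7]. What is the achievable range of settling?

-70 to 50

Intervening on valve_cmd fixes its value directly, overriding its dependence on setpoint.
Substituting into the mix_ratio equation gives mix_ratio = -9*valve_cmd + 9.
Substituting into the settling equation gives settling = -12*valve_cmd + 14.
Linear in valve_cmd, so extremes are at the endpoints: valve_cmd = -3 gives settling = 50; valve_cmd = 7 gives settling = -70.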